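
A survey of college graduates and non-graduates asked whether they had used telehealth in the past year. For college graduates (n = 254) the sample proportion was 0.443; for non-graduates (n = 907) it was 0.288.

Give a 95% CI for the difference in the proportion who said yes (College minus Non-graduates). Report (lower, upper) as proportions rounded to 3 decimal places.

SE₁ = √(p̂₁(1−p̂₁)/n₁) = √(0.4430·0.5570/254) = 0.03117; SE₂ = √(0.2880·0.7120/907) = 0.01504.
Independent samples: SE of the difference = √(SE₁² + SE₂²) = √(0.0009715689 + 0.0002262016) = 0.03461.
z* for 95% confidence is 1.960, so the margin of error is 1.960 × 0.03461 = 0.06784.
Point estimate p̂₁ − p̂₂ = 0.4430 − 0.2880 = 0.1550.
0.1550 ± 0.06784 → (0.087, 0.223).

(0.087, 0.223)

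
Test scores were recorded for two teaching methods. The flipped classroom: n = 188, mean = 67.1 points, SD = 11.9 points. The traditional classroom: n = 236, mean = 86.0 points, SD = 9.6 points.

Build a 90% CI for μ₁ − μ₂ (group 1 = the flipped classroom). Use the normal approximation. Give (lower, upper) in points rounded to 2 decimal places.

Per-group SEs: s₁/√n₁ = 11.9/√188 = 0.8679, s₂/√n₂ = 9.6/√236 = 0.6249.
Unpooled SE of the difference: √(0.75325041 + 0.39050001) = 1.0695.
Margin of error = z* · SE = 1.645 × 1.0695 = 1.7593.
x̄₁ − x̄₂ = 67.1 − 86.0 = -18.9000.
CI: -18.9000 ± 1.7593 = (-20.66, -17.14).

(-20.66, -17.14)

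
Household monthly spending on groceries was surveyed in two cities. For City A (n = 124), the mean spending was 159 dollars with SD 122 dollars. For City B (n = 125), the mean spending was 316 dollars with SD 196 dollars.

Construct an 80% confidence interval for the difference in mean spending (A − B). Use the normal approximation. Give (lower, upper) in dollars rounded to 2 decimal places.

Standard errors of each mean: 122/√124 = 10.9559 and 196/√125 = 17.5308.
SE(x̄₁ − x̄₂) = √(10.9559² + 17.5308²) = 20.6727 for independent samples with unequal variances.
With z* = 1.282, the margin is 1.282 × 20.6727 = 26.5024.
x̄₁ − x̄₂ = 159 − 316 = -157.0000; the interval is -157.0000 ± 26.5024 = (-183.50, -130.50).

(-183.50, -130.50)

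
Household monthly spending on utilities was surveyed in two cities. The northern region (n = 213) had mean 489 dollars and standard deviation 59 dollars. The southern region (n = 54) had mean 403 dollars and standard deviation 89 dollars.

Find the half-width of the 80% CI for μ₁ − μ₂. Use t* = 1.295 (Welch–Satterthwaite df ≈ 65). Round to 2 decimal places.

16.53

SE₁ = s₁/√n₁ = 59/√213 = 4.0426; SE₂ = 89/√54 = 12.1114.
Independent samples, unequal variances: SE_diff = √(SE₁² + SE₂²) = √(16.34261476 + 146.68600996) = 12.7683.
t* = 1.295, so margin of error = 1.295 × 12.7683 = 16.5349.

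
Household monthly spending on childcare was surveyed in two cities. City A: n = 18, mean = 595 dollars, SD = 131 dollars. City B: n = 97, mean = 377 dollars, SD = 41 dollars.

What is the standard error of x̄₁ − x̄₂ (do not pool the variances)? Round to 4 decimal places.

Standard errors of each mean: 131/√18 = 30.8770 and 41/√97 = 4.1629.
SE(x̄₁ − x̄₂) = √(30.8770² + 4.1629²) = 31.1564 for independent samples with unequal variances.

31.1564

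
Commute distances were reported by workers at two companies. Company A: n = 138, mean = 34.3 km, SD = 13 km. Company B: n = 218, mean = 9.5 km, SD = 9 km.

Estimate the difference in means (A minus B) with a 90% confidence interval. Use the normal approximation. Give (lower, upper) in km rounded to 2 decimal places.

(22.72, 26.88)

Standard errors of each mean: 13/√138 = 1.1066 and 9/√218 = 0.6096.
SE(x̄₁ − x̄₂) = √(1.1066² + 0.6096²) = 1.2634 for independent samples with unequal variances.
With z* = 1.645, the margin is 1.645 × 1.2634 = 2.0783.
x̄₁ − x̄₂ = 34.3 − 9.5 = 24.8000; the interval is 24.8000 ± 2.0783 = (22.72, 26.88).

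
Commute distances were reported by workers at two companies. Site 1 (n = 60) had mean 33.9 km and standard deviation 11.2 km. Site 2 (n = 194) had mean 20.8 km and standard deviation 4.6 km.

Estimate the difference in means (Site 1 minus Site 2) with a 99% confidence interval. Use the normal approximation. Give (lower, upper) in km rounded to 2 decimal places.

SE₁ = s₁/√n₁ = 11.2/√60 = 1.4459; SE₂ = 4.6/√194 = 0.3303.
Independent samples, unequal variances: SE_diff = √(SE₁² + SE₂²) = √(2.09062681 + 0.10909809) = 1.4831.
z* = 2.576, so margin of error = 2.576 × 1.4831 = 3.8205.
Difference in means = 33.9 − 20.8 = 13.1000.
13.1000 ± 3.8205 → (9.28, 16.92).

(9.28, 16.92)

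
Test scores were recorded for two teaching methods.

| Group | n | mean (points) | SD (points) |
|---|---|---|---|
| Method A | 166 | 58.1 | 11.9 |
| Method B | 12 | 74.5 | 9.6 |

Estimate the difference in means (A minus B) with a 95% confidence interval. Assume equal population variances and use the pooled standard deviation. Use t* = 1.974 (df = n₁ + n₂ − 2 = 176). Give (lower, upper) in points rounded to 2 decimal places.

(-23.34, -9.46)

Pooled variance s_p² = [165·11.9² + 11·9.6²] / (166+12−2) = 138.5194, so s_p = 11.7694.
SE_diff = s_p·√(1/n₁ + 1/n₂) = 11.7694·√(1/166 + 1/12) = 3.5182.
t* = 1.974; margin = 1.974 × 3.5182 = 6.9449.
Difference = 58.1 − 74.5 = -16.4000.
-16.4000 ± 6.9449 → (-23.34, -9.46).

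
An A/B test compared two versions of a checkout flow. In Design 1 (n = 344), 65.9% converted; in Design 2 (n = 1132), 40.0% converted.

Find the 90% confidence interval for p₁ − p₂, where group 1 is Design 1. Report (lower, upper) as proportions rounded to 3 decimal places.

Each SE is √(p̂(1−p̂)/n): √(0.6590·0.3410/344) = 0.02556 and √(0.4000·0.6000/1132) = 0.01456.
SE(p̂₁ − p̂₂) = √(SE₁² + SE₂²) = √(0.0006533136 + 0.0002119936) = 0.02942, since the two samples are independent.
At 90% confidence z* = 1.645; margin = 1.645 × 0.02942 = 0.04840.
The difference is 0.6590 − 0.4000 = 0.2590, so the interval is 0.2590 ± 0.04840 = (0.211, 0.307).

(0.211, 0.307)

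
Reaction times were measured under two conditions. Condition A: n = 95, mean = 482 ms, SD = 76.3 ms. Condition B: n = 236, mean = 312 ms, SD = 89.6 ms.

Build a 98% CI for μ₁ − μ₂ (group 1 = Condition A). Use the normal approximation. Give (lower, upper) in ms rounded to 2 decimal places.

Per-group SEs: s₁/√n₁ = 76.3/√95 = 7.8282, s₂/√n₂ = 89.6/√236 = 5.8325.
Unpooled SE of the difference: √(61.28071524 + 34.01805625) = 9.7621.
Margin of error = z* · SE = 2.326 × 9.7621 = 22.7066.
x̄₁ − x̄₂ = 482 − 312 = 170.0000.
CI: 170.0000 ± 22.7066 = (147.29, 192.71).

(147.29, 192.71)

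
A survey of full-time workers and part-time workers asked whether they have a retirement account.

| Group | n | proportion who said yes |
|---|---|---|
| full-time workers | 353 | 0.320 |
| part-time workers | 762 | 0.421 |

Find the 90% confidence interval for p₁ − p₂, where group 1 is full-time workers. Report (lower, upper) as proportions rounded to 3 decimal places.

SE₁ = √(p̂₁(1−p̂₁)/n₁) = √(0.3200·0.6800/353) = 0.02483; SE₂ = √(0.4210·0.5790/762) = 0.01789.
Independent samples: SE of the difference = √(SE₁² + SE₂²) = √(0.0006165289 + 0.0003200521) = 0.03060.
z* for 90% confidence is 1.645, so the margin of error is 1.645 × 0.03060 = 0.05034.
Point estimate p̂₁ − p̂₂ = 0.3200 − 0.4210 = -0.1010.
-0.1010 ± 0.05034 → (-0.151, -0.051).

(-0.151, -0.051)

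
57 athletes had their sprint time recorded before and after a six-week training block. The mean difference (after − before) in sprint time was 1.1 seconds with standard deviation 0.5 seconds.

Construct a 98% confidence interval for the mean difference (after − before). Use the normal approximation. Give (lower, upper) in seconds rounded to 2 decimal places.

(0.95, 1.25)

Paired design: SE = s_d/√n = 0.5/√57 = 0.0662.
z* = 2.326; margin of error = 2.326 × 0.0662 = 0.1540.
1.1 ± 0.1540 → (0.95, 1.25).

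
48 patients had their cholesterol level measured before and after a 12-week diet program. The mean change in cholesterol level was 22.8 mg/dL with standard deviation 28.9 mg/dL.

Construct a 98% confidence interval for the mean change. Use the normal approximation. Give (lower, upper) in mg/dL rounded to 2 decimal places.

Paired design: SE = s_d/√n = 28.9/√48 = 4.1714.
z* = 2.326; margin of error = 2.326 × 4.1714 = 9.7027.
22.8 ± 9.7027 → (13.10, 32.50).

(13.10, 32.50)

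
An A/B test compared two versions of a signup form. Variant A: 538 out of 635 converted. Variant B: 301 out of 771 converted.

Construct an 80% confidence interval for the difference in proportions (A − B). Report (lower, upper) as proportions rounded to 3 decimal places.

(0.428, 0.486)

First, p̂₁ = 538/635 = 0.8472; p̂₂ = 301/771 = 0.3904.
The two standard errors are √(0.8472×0.1528/635) = 0.01428 and √(0.3904×0.6096/771) = 0.01757.
Because the samples are independent, SE_diff = √(0.01428² + 0.01757²) = 0.02264.
Using z* = 1.282 for 80%, ME = 1.282 × 0.02264 = 0.02902.
p̂₁ − p̂₂ = 0.4568; interval 0.4568 ± 0.02902 gives (0.428, 0.486).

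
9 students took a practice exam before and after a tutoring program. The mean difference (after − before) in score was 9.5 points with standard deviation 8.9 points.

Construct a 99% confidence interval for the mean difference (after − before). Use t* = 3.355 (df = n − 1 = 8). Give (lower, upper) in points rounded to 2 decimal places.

This is a matched-pairs design, so SE = s_d/√n = 8.9/√9 = 2.9667.
Margin = 3.355 × 2.9667 = 9.9533; the interval is 9.5 ± 9.9533 = (-0.45, 19.45).

(-0.45, 19.45)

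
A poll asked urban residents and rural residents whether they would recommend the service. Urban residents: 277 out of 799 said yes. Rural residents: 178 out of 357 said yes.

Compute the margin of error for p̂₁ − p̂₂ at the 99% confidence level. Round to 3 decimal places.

First, p̂₁ = 277/799 = 0.3467; p̂₂ = 178/357 = 0.4986.
The two standard errors are √(0.3467×0.6533/799) = 0.01684 and √(0.4986×0.5014/357) = 0.02646.
Because the samples are independent, SE_diff = √(0.01684² + 0.02646²) = 0.03136.
Using z* = 2.576 for 99%, ME = 2.576 × 0.03136 = 0.08078.

0.081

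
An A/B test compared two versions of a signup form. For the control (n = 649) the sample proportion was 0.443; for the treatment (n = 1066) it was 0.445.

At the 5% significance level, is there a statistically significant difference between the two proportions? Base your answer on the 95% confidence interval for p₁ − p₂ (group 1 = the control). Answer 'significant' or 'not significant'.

The two standard errors are √(0.4430×0.5570/649) = 0.01950 and √(0.4450×0.5550/1066) = 0.01522.
Because the samples are independent, SE_diff = √(0.01950² + 0.01522²) = 0.02474.
Using z* = 1.960 for 95%, ME = 1.960 × 0.02474 = 0.04849.
p̂₁ − p̂₂ = -0.0020; interval -0.0020 ± 0.04849 gives (-0.05049, 0.04649).
The interval (-0.05049, 0.04649) contains 0, so the difference is not significant.

not significant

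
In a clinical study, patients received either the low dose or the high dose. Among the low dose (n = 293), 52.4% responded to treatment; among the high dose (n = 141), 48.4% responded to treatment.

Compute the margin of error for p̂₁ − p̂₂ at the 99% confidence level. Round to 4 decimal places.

0.1319

Each SE is √(p̂(1−p̂)/n): √(0.5240·0.4760/293) = 0.02918 and √(0.4840·0.5160/141) = 0.04209.
SE(p̂₁ − p̂₂) = √(SE₁² + SE₂²) = √(0.0008514724 + 0.0017715681) = 0.05122, since the two samples are independent.
At 99% confidence z* = 2.576; margin = 2.576 × 0.05122 = 0.13194.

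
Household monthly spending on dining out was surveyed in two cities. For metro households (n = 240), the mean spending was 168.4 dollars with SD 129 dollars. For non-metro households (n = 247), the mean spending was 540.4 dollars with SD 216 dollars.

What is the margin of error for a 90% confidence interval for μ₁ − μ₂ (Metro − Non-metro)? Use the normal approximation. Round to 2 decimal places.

Per-group SEs: s₁/√n₁ = 129/√240 = 8.3269, s₂/√n₂ = 216/√247 = 13.7438.
Unpooled SE of the difference: √(69.33726361 + 188.89203844) = 16.0695.
Margin of error = z* · SE = 1.645 × 16.0695 = 26.4343.

26.43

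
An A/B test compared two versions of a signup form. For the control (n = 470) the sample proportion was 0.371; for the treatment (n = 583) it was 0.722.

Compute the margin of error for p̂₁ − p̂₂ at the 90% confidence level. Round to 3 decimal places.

0.048

The two standard errors are √(0.3710×0.6290/470) = 0.02228 and √(0.7220×0.2780/583) = 0.01855.
Because the samples are independent, SE_diff = √(0.02228² + 0.01855²) = 0.02899.
Using z* = 1.645 for 90%, ME = 1.645 × 0.02899 = 0.04769.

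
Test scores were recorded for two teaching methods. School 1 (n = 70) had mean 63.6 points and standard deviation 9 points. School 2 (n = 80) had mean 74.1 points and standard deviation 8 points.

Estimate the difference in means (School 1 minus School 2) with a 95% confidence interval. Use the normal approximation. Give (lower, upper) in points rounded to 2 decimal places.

Standard errors of each mean: 9/√70 = 1.0757 and 8/√80 = 0.8944.
SE(x̄₁ − x̄₂) = √(1.0757² + 0.8944²) = 1.3990 for independent samples with unequal variances.
With z* = 1.960, the margin is 1.960 × 1.3990 = 2.7420.
x̄₁ − x̄₂ = 63.6 − 74.1 = -10.5000; the interval is -10.5000 ± 2.7420 = (-13.24, -7.76).

(-13.24, -7.76)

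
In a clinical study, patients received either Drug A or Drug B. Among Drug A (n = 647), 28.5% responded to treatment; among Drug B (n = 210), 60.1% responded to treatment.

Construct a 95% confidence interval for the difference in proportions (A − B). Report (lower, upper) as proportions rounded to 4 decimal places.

Each SE is √(p̂(1−p̂)/n): √(0.2850·0.7150/647) = 0.01775 and √(0.6010·0.3990/210) = 0.03379.
SE(p̂₁ − p̂₂) = √(SE₁² + SE₂²) = √(0.0003150625 + 0.0011417641) = 0.03817, since the two samples are independent.
At 95% confidence z* = 1.960; margin = 1.960 × 0.03817 = 0.07481.
The difference is 0.2850 − 0.6010 = -0.3160, so the interval is -0.3160 ± 0.07481 = (-0.3908, -0.2412).

(-0.3908, -0.2412)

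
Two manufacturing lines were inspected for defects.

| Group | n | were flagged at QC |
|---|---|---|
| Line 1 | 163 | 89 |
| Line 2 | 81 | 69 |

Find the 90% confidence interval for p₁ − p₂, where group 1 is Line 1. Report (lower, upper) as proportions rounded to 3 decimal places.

p̂₁ = 89/163 = 0.5460 and p̂₂ = 69/81 = 0.8519.
SE₁ = √(p̂₁(1−p̂₁)/n₁) = √(0.5460·0.4540/163) = 0.03900; SE₂ = √(0.8519·0.1481/81) = 0.03947.
Independent samples: SE of the difference = √(SE₁² + SE₂²) = √(0.001521 + 0.0015578809) = 0.05549.
z* for 90% confidence is 1.645, so the margin of error is 1.645 × 0.05549 = 0.09128.
Point estimate p̂₁ − p̂₂ = 0.5460 − 0.8519 = -0.3059.
-0.3059 ± 0.09128 → (-0.397, -0.215).

(-0.397, -0.215)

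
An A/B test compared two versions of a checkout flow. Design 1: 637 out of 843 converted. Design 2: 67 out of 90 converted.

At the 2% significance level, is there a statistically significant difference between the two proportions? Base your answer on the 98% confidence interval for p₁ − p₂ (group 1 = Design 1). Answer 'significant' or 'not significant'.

First, p̂₁ = 637/843 = 0.7556; p̂₂ = 67/90 = 0.7444.
The two standard errors are √(0.7556×0.2444/843) = 0.01480 and √(0.7444×0.2556/90) = 0.04598.
Because the samples are independent, SE_diff = √(0.01480² + 0.04598²) = 0.04830.
Using z* = 2.326 for 98%, ME = 2.326 × 0.04830 = 0.11235.
p̂₁ − p̂₂ = 0.0112; interval 0.0112 ± 0.11235 gives (-0.10115, 0.12355).
The interval (-0.10115, 0.12355) contains 0, so the difference is not significant.

not significant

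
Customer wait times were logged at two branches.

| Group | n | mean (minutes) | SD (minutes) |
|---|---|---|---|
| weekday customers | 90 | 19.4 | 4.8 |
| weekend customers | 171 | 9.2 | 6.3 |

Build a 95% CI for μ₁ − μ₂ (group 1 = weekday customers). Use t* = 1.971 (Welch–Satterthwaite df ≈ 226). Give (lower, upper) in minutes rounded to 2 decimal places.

(8.82, 11.58)

Standard errors of each mean: 4.8/√90 = 0.5060 and 6.3/√171 = 0.4818.
SE(x̄₁ − x̄₂) = √(0.5060² + 0.4818²) = 0.6987 for independent samples with unequal variances.
With t* = 1.971, the margin is 1.971 × 0.6987 = 1.3771.
x̄₁ − x̄₂ = 19.4 − 9.2 = 10.2000; the interval is 10.2000 ± 1.3771 = (8.82, 11.58).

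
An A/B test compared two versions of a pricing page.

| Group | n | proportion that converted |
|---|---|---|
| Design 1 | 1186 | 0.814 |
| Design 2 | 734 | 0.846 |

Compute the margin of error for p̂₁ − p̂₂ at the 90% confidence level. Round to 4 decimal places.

0.0287

Each SE is √(p̂(1−p̂)/n): √(0.8140·0.1860/1186) = 0.01130 and √(0.8460·0.1540/734) = 0.01332.
SE(p̂₁ − p̂₂) = √(SE₁² + SE₂²) = √(0.00012769 + 0.0001774224) = 0.01747, since the two samples are independent.
At 90% confidence z* = 1.645; margin = 1.645 × 0.01747 = 0.02874.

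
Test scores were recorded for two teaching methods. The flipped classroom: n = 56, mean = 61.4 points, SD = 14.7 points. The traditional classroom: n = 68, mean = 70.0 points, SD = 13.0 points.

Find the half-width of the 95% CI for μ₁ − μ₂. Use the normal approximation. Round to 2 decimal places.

SE₁ = s₁/√n₁ = 14.7/√56 = 1.9644; SE₂ = 13.0/√68 = 1.5765.
Independent samples, unequal variances: SE_diff = √(SE₁² + SE₂²) = √(3.85886736 + 2.48535225) = 2.5188.
z* = 1.960, so margin of error = 1.960 × 2.5188 = 4.9368.

4.94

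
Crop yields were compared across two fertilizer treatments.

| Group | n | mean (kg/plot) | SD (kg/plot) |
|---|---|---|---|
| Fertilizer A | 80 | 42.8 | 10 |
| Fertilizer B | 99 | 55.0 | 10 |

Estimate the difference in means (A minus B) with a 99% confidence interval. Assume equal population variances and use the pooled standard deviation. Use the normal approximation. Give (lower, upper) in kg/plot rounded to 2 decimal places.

(-16.07, -8.33)

s_p = √[((n₁−1)s₁² + (n₂−1)s₂²)/(n₁+n₂−2)] = √[(79·10² + 98·10²)/177] = 10.0000.
SE = 10.0000·√(1/80 + 1/99) = 1.5034.
With z* = 2.576, margin = 2.576 × 1.5034 = 3.8728.
x̄₁ − x̄₂ = 42.8 − 55.0 = -12.2000; interval -12.2000 ± 3.8728 = (-16.07, -8.33).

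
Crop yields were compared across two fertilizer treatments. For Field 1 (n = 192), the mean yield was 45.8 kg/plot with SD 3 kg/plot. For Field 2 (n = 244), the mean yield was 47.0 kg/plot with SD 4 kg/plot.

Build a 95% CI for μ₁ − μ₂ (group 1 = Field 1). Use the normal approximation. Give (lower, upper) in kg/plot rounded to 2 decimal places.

(-1.86, -0.54)

SE₁ = s₁/√n₁ = 3/√192 = 0.2165; SE₂ = 4/√244 = 0.2561.
Independent samples, unequal variances: SE_diff = √(SE₁² + SE₂²) = √(0.04687225 + 0.06558721) = 0.3353.
z* = 1.960, so margin of error = 1.960 × 0.3353 = 0.6572.
Difference in means = 45.8 − 47.0 = -1.2000.
-1.2000 ± 0.6572 → (-1.86, -0.54).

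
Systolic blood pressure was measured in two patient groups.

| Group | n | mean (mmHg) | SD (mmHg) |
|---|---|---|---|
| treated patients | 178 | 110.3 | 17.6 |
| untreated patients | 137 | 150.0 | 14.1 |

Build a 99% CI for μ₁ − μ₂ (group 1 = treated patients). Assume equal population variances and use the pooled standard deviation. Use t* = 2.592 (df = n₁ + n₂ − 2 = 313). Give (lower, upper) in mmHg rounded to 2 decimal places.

Pooled variance s_p² = [177·17.6² + 136·14.1²] / (178+137−2) = 261.5517, so s_p = 16.1726.
SE_diff = s_p·√(1/n₁ + 1/n₂) = 16.1726·√(1/178 + 1/137) = 1.8381.
t* = 2.592; margin = 2.592 × 1.8381 = 4.7644.
Difference = 110.3 − 150.0 = -39.7000.
-39.7000 ± 4.7644 → (-44.46, -34.94).

(-44.46, -34.94)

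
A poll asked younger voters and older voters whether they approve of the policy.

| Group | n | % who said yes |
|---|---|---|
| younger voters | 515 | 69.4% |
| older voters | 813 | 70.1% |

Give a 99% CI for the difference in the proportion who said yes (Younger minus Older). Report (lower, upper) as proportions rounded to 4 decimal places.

(-0.0737, 0.0597)

Each SE is √(p̂(1−p̂)/n): √(0.6940·0.3060/515) = 0.02031 and √(0.7010·0.2990/813) = 0.01606.
SE(p̂₁ − p̂₂) = √(SE₁² + SE₂²) = √(0.0004124961 + 0.0002579236) = 0.02589, since the two samples are independent.
At 99% confidence z* = 2.576; margin = 2.576 × 0.02589 = 0.06669.
The difference is 0.6940 − 0.7010 = -0.0070, so the interval is -0.0070 ± 0.06669 = (-0.0737, 0.0597).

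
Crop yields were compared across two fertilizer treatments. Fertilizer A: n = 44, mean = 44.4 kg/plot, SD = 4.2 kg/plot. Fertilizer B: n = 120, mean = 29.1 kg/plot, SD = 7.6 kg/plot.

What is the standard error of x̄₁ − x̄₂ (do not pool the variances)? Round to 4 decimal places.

0.9393

Standard errors of each mean: 4.2/√44 = 0.6332 and 7.6/√120 = 0.6938.
SE(x̄₁ − x̄₂) = √(0.6332² + 0.6938²) = 0.9393 for independent samples with unequal variances.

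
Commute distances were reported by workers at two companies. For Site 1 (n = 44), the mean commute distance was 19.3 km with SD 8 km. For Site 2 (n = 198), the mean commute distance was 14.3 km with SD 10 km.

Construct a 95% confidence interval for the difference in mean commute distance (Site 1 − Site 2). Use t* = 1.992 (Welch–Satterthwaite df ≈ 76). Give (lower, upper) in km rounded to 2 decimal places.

(2.21, 7.79)

Standard errors of each mean: 8/√44 = 1.2060 and 10/√198 = 0.7107.
SE(x̄₁ − x̄₂) = √(1.2060² + 0.7107²) = 1.3998 for independent samples with unequal variances.
With t* = 1.992, the margin is 1.992 × 1.3998 = 2.7884.
x̄₁ − x̄₂ = 19.3 − 14.3 = 5.0000; the interval is 5.0000 ± 2.7884 = (2.21, 7.79).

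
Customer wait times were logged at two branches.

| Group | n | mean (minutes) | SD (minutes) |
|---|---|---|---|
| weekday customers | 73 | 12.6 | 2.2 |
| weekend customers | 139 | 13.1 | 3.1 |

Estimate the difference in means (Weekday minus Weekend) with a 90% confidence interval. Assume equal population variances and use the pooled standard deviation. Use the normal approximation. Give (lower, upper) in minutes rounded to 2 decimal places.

s_p = √[((n₁−1)s₁² + (n₂−1)s₂²)/(n₁+n₂−2)] = √[(72·2.2² + 138·3.1²)/210] = 2.8239.
SE = 2.8239·√(1/73 + 1/139) = 0.4082.
With z* = 1.645, margin = 1.645 × 0.4082 = 0.6715.
x̄₁ − x̄₂ = 12.6 − 13.1 = -0.5000; interval -0.5000 ± 0.6715 = (-1.17, 0.17).

(-1.17, 0.17)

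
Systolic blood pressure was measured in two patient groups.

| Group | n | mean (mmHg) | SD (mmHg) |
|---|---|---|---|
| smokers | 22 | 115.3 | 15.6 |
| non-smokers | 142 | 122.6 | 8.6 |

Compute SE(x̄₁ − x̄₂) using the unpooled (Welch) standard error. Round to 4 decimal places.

3.4033

Standard errors of each mean: 15.6/√22 = 3.3259 and 8.6/√142 = 0.7217.
SE(x̄₁ − x̄₂) = √(3.3259² + 0.7217²) = 3.4033 for independent samples with unequal variances.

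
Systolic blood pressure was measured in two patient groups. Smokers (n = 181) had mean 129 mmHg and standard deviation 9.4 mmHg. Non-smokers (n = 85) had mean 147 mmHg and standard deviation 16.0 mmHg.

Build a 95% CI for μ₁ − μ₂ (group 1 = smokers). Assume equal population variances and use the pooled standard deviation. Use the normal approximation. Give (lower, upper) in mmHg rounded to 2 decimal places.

s_p = √[((n₁−1)s₁² + (n₂−1)s₂²)/(n₁+n₂−2)] = √[(180·9.4² + 84·16.0²)/264] = 11.9038.
SE = 11.9038·√(1/181 + 1/85) = 1.5652.
With z* = 1.960, margin = 1.960 × 1.5652 = 3.0678.
x̄₁ − x̄₂ = 129 − 147 = -18.0000; interval -18.0000 ± 3.0678 = (-21.07, -14.93).

(-21.07, -14.93)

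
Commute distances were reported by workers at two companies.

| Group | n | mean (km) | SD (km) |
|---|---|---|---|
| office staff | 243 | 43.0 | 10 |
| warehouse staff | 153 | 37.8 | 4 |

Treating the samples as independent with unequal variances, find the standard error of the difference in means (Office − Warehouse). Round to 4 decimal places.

Per-group SEs: s₁/√n₁ = 10/√243 = 0.6415, s₂/√n₂ = 4/√153 = 0.3234.
Unpooled SE of the difference: √(0.41152225 + 0.10458756) = 0.7184.

0.7184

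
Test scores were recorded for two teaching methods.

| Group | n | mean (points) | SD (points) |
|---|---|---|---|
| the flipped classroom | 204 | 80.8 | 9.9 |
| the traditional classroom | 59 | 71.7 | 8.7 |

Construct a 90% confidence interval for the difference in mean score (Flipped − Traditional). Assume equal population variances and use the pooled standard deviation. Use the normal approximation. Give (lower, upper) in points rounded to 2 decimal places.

Pooled variance s_p² = [203·9.9² + 58·8.7²] / (204+59−2) = 93.0500, so s_p = 9.6462.
SE_diff = s_p·√(1/n₁ + 1/n₂) = 9.6462·√(1/204 + 1/59) = 1.4259.
z* = 1.645; margin = 1.645 × 1.4259 = 2.3456.
Difference = 80.8 − 71.7 = 9.1000.
9.1000 ± 2.3456 → (6.75, 11.45).

(6.75, 11.45)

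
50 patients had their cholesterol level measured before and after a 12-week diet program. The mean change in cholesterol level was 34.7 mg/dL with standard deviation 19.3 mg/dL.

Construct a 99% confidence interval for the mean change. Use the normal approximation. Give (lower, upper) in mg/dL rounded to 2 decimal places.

(27.67, 41.73)

This is a matched-pairs design, so SE = s_d/√n = 19.3/√50 = 2.7294.
Margin = 2.576 × 2.7294 = 7.0309; the interval is 34.7 ± 7.0309 = (27.67, 41.73).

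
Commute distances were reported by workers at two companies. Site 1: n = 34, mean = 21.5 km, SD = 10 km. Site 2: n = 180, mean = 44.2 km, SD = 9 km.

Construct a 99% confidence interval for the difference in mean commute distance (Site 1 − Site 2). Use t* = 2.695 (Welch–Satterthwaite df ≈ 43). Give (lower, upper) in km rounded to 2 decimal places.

(-27.66, -17.74)

Standard errors of each mean: 10/√34 = 1.7150 and 9/√180 = 0.6708.
SE(x̄₁ − x̄₂) = √(1.7150² + 0.6708²) = 1.8415 for independent samples with unequal variances.
With t* = 2.695, the margin is 2.695 × 1.8415 = 4.9628.
x̄₁ − x̄₂ = 21.5 − 44.2 = -22.7000; the interval is -22.7000 ± 4.9628 = (-27.66, -17.74).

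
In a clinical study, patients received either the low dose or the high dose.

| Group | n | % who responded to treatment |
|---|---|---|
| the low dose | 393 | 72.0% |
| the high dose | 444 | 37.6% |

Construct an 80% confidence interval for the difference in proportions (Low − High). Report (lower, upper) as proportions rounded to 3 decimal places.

The two standard errors are √(0.7200×0.2800/393) = 0.02265 and √(0.3760×0.6240/444) = 0.02299.
Because the samples are independent, SE_diff = √(0.02265² + 0.02299²) = 0.03227.
Using z* = 1.282 for 80%, ME = 1.282 × 0.03227 = 0.04137.
p̂₁ − p̂₂ = 0.3440; interval 0.3440 ± 0.04137 gives (0.303, 0.385).

(0.303, 0.385)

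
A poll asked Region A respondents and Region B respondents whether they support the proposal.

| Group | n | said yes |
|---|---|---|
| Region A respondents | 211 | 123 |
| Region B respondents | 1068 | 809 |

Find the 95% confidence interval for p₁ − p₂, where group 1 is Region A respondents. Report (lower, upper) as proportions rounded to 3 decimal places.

(-0.246, -0.103)

Sample proportions: 123/211 = 0.5829, 809/1068 = 0.7575.
Each SE is √(p̂(1−p̂)/n): √(0.5829·0.4171/211) = 0.03395 and √(0.7575·0.2425/1068) = 0.01311.
SE(p̂₁ − p̂₂) = √(SE₁² + SE₂²) = √(0.0011526025 + 0.0001718721) = 0.03639, since the two samples are independent.
At 95% confidence z* = 1.960; margin = 1.960 × 0.03639 = 0.07132.
The difference is 0.5829 − 0.7575 = -0.1746, so the interval is -0.1746 ± 0.07132 = (-0.246, -0.103).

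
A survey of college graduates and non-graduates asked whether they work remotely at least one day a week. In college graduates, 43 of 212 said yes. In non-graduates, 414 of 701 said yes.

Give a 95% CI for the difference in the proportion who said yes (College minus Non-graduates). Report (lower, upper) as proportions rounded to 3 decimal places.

p̂₁ = 43/212 = 0.2028 and p̂₂ = 414/701 = 0.5906.
SE₁ = √(p̂₁(1−p̂₁)/n₁) = √(0.2028·0.7972/212) = 0.02762; SE₂ = √(0.5906·0.4094/701) = 0.01857.
Independent samples: SE of the difference = √(SE₁² + SE₂²) = √(0.0007628644 + 0.0003448449) = 0.03328.
z* for 95% confidence is 1.960, so the margin of error is 1.960 × 0.03328 = 0.06523.
Point estimate p̂₁ − p̂₂ = 0.2028 − 0.5906 = -0.3878.
-0.3878 ± 0.06523 → (-0.453, -0.323).

(-0.453, -0.323)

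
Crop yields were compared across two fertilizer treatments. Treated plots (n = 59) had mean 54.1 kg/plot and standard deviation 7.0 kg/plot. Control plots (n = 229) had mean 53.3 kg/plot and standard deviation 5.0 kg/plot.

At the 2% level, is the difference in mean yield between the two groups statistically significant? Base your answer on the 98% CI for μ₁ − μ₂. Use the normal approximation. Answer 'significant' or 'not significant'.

SE₁ = s₁/√n₁ = 7.0/√59 = 0.9113; SE₂ = 5.0/√229 = 0.3304.
Independent samples, unequal variances: SE_diff = √(SE₁² + SE₂²) = √(0.83046769 + 0.10916416) = 0.9693.
z* = 2.326, so margin of error = 2.326 × 0.9693 = 2.2546.
Difference in means = 54.1 − 53.3 = 0.8000.
0.8000 ± 2.2546 → (-1.4546, 3.0546).
The interval (-1.4546, 3.0546) contains 0, so the difference is not significant.

not significant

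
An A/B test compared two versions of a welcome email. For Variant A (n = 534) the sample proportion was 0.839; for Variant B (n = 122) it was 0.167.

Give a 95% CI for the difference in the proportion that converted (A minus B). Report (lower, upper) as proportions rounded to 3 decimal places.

SE₁ = √(p̂₁(1−p̂₁)/n₁) = √(0.8390·0.1610/534) = 0.01590; SE₂ = √(0.1670·0.8330/122) = 0.03377.
Independent samples: SE of the difference = √(SE₁² + SE₂²) = √(0.00025281 + 0.0011404129) = 0.03733.
z* for 95% confidence is 1.960, so the margin of error is 1.960 × 0.03733 = 0.07317.
Point estimate p̂₁ − p̂₂ = 0.8390 − 0.1670 = 0.6720.
0.6720 ± 0.07317 → (0.599, 0.745).

(0.599, 0.745)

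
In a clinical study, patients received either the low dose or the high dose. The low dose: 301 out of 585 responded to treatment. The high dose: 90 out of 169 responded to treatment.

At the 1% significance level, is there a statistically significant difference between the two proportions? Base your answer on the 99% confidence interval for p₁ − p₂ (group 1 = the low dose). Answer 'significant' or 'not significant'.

Sample proportions: 301/585 = 0.5145, 90/169 = 0.5325.
Each SE is √(p̂(1−p̂)/n): √(0.5145·0.4855/585) = 0.02066 and √(0.5325·0.4675/169) = 0.03838.
SE(p̂₁ − p̂₂) = √(SE₁² + SE₂²) = √(0.0004268356 + 0.0014730244) = 0.04359, since the two samples are independent.
At 99% confidence z* = 2.576; margin = 2.576 × 0.04359 = 0.11229.
The difference is 0.5145 − 0.5325 = -0.0180, so the interval is -0.0180 ± 0.11229 = (-0.13029, 0.09429).
The interval (-0.13029, 0.09429) contains 0, so the difference is not significant.

not significant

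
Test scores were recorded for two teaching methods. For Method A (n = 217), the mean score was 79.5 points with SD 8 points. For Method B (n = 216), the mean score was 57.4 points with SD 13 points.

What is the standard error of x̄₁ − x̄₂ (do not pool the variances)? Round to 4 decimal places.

1.0379

Per-group SEs: s₁/√n₁ = 8/√217 = 0.5431, s₂/√n₂ = 13/√216 = 0.8845.
Unpooled SE of the difference: √(0.29495761 + 0.78234025) = 1.0379.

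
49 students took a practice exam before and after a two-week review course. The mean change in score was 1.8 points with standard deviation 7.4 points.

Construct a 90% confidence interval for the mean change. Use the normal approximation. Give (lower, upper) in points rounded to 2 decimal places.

Paired design: SE = s_d/√n = 7.4/√49 = 1.0571.
z* = 1.645; margin of error = 1.645 × 1.0571 = 1.7389.
1.8 ± 1.7389 → (0.06, 3.54).

(0.06, 3.54)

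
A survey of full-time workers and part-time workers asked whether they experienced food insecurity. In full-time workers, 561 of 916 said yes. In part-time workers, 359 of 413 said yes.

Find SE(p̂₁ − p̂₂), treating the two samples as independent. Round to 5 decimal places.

p̂₁ = 561/916 = 0.6124 and p̂₂ = 359/413 = 0.8692.
SE₁ = √(p̂₁(1−p̂₁)/n₁) = √(0.6124·0.3876/916) = 0.01610; SE₂ = √(0.8692·0.1308/413) = 0.01659.
Independent samples: SE of the difference = √(SE₁² + SE₂²) = √(0.00025921 + 0.0002752281) = 0.02312.

0.02312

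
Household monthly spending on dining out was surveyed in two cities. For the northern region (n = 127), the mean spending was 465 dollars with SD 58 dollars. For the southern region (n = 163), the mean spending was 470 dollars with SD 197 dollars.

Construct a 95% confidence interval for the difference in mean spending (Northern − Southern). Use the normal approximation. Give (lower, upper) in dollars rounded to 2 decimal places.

Standard errors of each mean: 58/√127 = 5.1467 and 197/√163 = 15.4302.
SE(x̄₁ − x̄₂) = √(5.1467² + 15.4302²) = 16.2659 for independent samples with unequal variances.
With z* = 1.960, the margin is 1.960 × 16.2659 = 31.8812.
x̄₁ − x̄₂ = 465 − 470 = -5.0000; the interval is -5.0000 ± 31.8812 = (-36.88, 26.88).

(-36.88, 26.88)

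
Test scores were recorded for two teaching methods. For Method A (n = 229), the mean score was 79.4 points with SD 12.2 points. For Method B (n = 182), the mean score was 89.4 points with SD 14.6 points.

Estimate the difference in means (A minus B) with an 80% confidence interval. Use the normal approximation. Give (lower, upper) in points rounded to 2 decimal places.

Per-group SEs: s₁/√n₁ = 12.2/√229 = 0.8062, s₂/√n₂ = 14.6/√182 = 1.0822.
Unpooled SE of the difference: √(0.64995844 + 1.17115684) = 1.3495.
Margin of error = z* · SE = 1.282 × 1.3495 = 1.7301.
x̄₁ − x̄₂ = 79.4 − 89.4 = -10.0000.
CI: -10.0000 ± 1.7301 = (-11.73, -8.27).

(-11.73, -8.27)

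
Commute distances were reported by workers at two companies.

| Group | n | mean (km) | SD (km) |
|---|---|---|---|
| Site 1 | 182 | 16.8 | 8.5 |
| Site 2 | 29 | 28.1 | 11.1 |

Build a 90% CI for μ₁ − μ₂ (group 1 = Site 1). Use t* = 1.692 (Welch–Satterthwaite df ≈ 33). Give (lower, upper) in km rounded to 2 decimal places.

(-14.95, -7.65)

Per-group SEs: s₁/√n₁ = 8.5/√182 = 0.6301, s₂/√n₂ = 11.1/√29 = 2.0612.
Unpooled SE of the difference: √(0.39702601 + 4.24854544) = 2.1554.
Margin of error = t* · SE = 1.692 × 2.1554 = 3.6469.
x̄₁ − x̄₂ = 16.8 − 28.1 = -11.3000.
CI: -11.3000 ± 3.6469 = (-14.95, -7.65).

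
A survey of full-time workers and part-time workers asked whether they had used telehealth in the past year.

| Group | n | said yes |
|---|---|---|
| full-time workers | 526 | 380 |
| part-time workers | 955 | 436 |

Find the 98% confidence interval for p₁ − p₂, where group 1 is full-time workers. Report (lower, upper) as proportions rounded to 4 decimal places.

p̂₁ = 380/526 = 0.7224 and p̂₂ = 436/955 = 0.4565.
SE₁ = √(p̂₁(1−p̂₁)/n₁) = √(0.7224·0.2776/526) = 0.01953; SE₂ = √(0.4565·0.5435/955) = 0.01612.
Independent samples: SE of the difference = √(SE₁² + SE₂²) = √(0.0003814209 + 0.0002598544) = 0.02532.
z* for 98% confidence is 2.326, so the margin of error is 2.326 × 0.02532 = 0.05889.
Point estimate p̂₁ − p̂₂ = 0.7224 − 0.4565 = 0.2659.
0.2659 ± 0.05889 → (0.2070, 0.3248).

(0.2070, 0.3248)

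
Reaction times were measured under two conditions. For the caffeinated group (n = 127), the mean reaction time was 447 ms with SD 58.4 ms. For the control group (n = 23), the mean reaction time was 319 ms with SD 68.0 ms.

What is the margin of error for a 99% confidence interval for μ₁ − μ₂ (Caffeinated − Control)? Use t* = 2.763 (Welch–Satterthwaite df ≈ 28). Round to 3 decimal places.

41.711

Standard errors of each mean: 58.4/√127 = 5.1822 and 68.0/√23 = 14.1790.
SE(x̄₁ − x̄₂) = √(5.1822² + 14.1790²) = 15.0963 for independent samples with unequal variances.
With t* = 2.763, the margin is 2.763 × 15.0963 = 41.7111.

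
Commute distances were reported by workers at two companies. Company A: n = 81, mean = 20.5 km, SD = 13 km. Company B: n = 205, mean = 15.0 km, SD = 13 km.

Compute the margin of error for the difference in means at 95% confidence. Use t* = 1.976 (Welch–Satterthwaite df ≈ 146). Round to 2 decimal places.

3.37

SE₁ = s₁/√n₁ = 13/√81 = 1.4444; SE₂ = 13/√205 = 0.9080.
Independent samples, unequal variances: SE_diff = √(SE₁² + SE₂²) = √(2.08629136 + 0.824464) = 1.7061.
t* = 1.976, so margin of error = 1.976 × 1.7061 = 3.3713.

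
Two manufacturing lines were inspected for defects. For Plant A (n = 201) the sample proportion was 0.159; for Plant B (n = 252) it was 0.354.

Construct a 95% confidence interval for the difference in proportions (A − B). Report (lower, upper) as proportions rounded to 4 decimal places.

(-0.2727, -0.1173)

The two standard errors are √(0.1590×0.8410/201) = 0.02579 and √(0.3540×0.6460/252) = 0.03012.
Because the samples are independent, SE_diff = √(0.02579² + 0.03012²) = 0.03965.
Using z* = 1.960 for 95%, ME = 1.960 × 0.03965 = 0.07771.
p̂₁ − p̂₂ = -0.1950; interval -0.1950 ± 0.07771 gives (-0.2727, -0.1173).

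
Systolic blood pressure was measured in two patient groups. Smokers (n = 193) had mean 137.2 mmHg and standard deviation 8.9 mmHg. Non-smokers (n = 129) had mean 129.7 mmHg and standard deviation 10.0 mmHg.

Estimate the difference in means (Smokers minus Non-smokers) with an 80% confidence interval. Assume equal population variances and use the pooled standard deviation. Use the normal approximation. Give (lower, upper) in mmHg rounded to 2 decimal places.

Pooled variance s_p² = [192·8.9² + 128·10.0²] / (193+129−2) = 87.5260, so s_p = 9.3555.
SE_diff = s_p·√(1/n₁ + 1/n₂) = 9.3555·√(1/193 + 1/129) = 1.0640.
z* = 1.282; margin = 1.282 × 1.0640 = 1.3640.
Difference = 137.2 − 129.7 = 7.5000.
7.5000 ± 1.3640 → (6.14, 8.86).

(6.14, 8.86)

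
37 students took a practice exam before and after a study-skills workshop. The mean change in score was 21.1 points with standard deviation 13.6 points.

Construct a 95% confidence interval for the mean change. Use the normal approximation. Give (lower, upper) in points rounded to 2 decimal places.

(16.72, 25.48)

Paired design: SE = s_d/√n = 13.6/√37 = 2.2358.
z* = 1.960; margin of error = 1.960 × 2.2358 = 4.3822.
21.1 ± 4.3822 → (16.72, 25.48).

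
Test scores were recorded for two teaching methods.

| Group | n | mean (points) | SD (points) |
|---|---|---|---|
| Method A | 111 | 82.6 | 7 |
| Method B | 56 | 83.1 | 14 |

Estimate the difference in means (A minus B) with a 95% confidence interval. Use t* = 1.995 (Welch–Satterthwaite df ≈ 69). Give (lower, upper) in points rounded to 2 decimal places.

SE₁ = s₁/√n₁ = 7/√111 = 0.6644; SE₂ = 14/√56 = 1.8708.
Independent samples, unequal variances: SE_diff = √(SE₁² + SE₂²) = √(0.44142736 + 3.49989264) = 1.9853.
t* = 1.995, so margin of error = 1.995 × 1.9853 = 3.9607.
Difference in means = 82.6 − 83.1 = -0.5000.
-0.5000 ± 3.9607 → (-4.46, 3.46).

(-4.46, 3.46)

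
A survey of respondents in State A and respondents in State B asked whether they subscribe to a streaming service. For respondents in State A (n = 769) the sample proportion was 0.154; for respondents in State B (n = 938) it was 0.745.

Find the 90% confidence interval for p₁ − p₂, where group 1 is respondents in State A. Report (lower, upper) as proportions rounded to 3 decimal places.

SE₁ = √(p̂₁(1−p̂₁)/n₁) = √(0.1540·0.8460/769) = 0.01302; SE₂ = √(0.7450·0.2550/938) = 0.01423.
Independent samples: SE of the difference = √(SE₁² + SE₂²) = √(0.0001695204 + 0.0002024929) = 0.01929.
z* for 90% confidence is 1.645, so the margin of error is 1.645 × 0.01929 = 0.03173.
Point estimate p̂₁ − p̂₂ = 0.1540 − 0.7450 = -0.5910.
-0.5910 ± 0.03173 → (-0.623, -0.559).

(-0.623, -0.559)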